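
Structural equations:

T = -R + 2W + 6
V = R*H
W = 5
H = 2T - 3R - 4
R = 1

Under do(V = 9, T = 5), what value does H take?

Under do(V = 9, T = 5), each intervened variable's structural equation is replaced by its fixed value.
H = 2T - 3R - 4  [with T=5, R=1]  = 3

3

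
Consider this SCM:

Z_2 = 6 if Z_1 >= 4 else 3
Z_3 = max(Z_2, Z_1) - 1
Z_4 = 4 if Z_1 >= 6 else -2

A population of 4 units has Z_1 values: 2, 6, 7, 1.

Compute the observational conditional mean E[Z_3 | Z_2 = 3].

E[Z_3|Z_2=3] averages over only the 2 units with Z_2=3 (Z_1 = 2, 1): Z_3 = 2, 2, mean 2.

2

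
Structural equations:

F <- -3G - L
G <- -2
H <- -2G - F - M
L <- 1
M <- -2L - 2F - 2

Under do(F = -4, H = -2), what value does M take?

The joint intervention fixes F = -4, H = -2, removing each variable's own equation.
M = -2L - 2F - 2  [with L=1, F=-4]  = 4

4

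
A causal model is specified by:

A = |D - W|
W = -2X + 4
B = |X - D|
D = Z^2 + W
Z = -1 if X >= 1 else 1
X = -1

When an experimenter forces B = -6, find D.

7

do(B=-6) replaces the equation B = |X - D| with the constant B = -6.
No directed path runs from B to D, so D keeps its natural value.
W = -2X + 4  [with X=-1]  = 6
Z = -1 if X >= 1 else 1  [with X=-1]  = 1
D = Z^2 + W  [with Z=1, W=6]  = 7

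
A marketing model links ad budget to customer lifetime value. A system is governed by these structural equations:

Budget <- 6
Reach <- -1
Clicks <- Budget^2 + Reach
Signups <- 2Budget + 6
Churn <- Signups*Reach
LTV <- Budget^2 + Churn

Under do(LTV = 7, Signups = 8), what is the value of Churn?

-8

Setting LTV = 7, Signups = 8 by intervention discards those variables' equations.
Churn = Signups*Reach  [with Signups=8, Reach=-1]  = -8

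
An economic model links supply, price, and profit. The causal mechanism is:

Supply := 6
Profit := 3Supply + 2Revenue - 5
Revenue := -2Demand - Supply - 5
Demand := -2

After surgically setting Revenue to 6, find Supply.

Under do(Revenue=6), the mechanism Revenue := -2Demand - Supply - 5 is discarded; Revenue is fixed at 6.
Since Supply is not a descendant of the intervened variable, it is unaffected.

6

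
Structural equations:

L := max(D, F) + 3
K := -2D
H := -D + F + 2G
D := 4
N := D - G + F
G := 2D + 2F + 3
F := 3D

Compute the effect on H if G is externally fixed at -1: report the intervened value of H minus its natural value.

-72

do(G=-1) replaces the equation G := 2D + 2F + 3 with the constant G = -1.
F = 3D  [with D=4]  = 12
H = -D + F + 2G  [with D=4, F=12, G=-1]  = 6
Without intervention: F = 3D  [with D=4]  = 12; G = 2D + 2F + 3  [with D=4, F=12]  = 35; H = -D + F + 2G  [with D=4, F=12, G=35]  = 78.
Change = 6 − 78 = -72.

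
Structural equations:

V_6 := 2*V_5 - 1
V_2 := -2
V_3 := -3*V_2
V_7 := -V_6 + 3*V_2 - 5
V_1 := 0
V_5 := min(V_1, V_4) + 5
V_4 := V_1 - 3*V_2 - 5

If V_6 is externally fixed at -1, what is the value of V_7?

-10

Intervening sets V_6 = -1 and removes its equation (V_6 := 2*V_5 - 1).
V_7 = -V_6 + 3*V_2 - 5  [with V_6=-1, V_2=-2]  = -10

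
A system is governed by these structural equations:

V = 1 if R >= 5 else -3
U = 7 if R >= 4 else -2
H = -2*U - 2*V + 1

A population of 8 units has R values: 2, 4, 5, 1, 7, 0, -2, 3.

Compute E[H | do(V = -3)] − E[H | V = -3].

Every unit gets V=-3 under the intervention. H values become 11, -7, -7, 11, -7, 11, 11, 11; E[H|do(V=-3)] = 4.25.
Observing V=-3 restricts to units where V's equation naturally yields -3: R ∈ {2, 4, 1, 0, -2, 3}. In that subpopulation H = 11, -7, 11, 11, 11, 11, mean 8.
Difference = 4.25 − 8 = -3.75.

-3.75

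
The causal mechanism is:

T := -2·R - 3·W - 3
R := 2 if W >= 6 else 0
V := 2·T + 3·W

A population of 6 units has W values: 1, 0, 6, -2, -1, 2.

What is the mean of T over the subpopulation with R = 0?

Observing R=0 restricts to units where R's equation naturally yields 0: W ∈ {1, 0, -2, -1, 2}. In that subpopulation T = -6, -3, 3, 0, -9, mean -3.

-3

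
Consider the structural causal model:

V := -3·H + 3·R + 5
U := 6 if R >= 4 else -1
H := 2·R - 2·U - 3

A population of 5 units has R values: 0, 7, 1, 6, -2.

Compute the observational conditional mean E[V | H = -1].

18.5

E[V|H=-1] averages over only the 2 units with H=-1 (R = 0, 7): V = 8, 29, mean 18.5.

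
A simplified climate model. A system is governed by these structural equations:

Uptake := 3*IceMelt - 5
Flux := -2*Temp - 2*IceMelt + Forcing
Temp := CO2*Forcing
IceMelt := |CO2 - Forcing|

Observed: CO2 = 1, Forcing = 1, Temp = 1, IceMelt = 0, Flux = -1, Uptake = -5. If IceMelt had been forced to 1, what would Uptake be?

-2

Under do(IceMelt=1), the mechanism IceMelt := |CO2 - Forcing| is discarded; IceMelt is fixed at 1.
Uptake = 3*IceMelt - 5  [with IceMelt=1]  = -2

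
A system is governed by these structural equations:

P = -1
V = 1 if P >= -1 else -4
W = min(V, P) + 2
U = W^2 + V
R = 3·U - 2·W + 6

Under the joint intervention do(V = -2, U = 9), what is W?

0

The joint intervention fixes V = -2, U = 9, removing each variable's own equation.
W = min(V, P) + 2  [with V=-2, P=-1]  = 0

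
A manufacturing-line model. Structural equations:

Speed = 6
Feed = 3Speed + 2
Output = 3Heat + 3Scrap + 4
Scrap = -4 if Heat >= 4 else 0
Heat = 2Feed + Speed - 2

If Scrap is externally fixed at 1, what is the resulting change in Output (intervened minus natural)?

15

Intervening sets Scrap = 1 and removes its equation (Scrap = -4 if Heat >= 4 else 0).
Feed = 3Speed + 2  [with Speed=6]  = 20
Heat = 2Feed + Speed - 2  [with Feed=20, Speed=6]  = 44
Output = 3Heat + 3Scrap + 4  [with Heat=44, Scrap=1]  = 139
Without intervention: Feed = 3Speed + 2  [with Speed=6]  = 20; Heat = 2Feed + Speed - 2  [with Feed=20, Speed=6]  = 44; Scrap = -4 if Heat >= 4 else 0  [with Heat=44]  = -4; Output = 3Heat + 3Scrap + 4  [with Heat=44, Scrap=-4]  = 124.
Change = 139 − 124 = 15.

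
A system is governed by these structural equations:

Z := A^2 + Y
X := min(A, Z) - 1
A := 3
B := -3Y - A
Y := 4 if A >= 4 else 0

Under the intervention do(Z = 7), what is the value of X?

2

do(Z=7) replaces the equation Z := A^2 + Y with the constant Z = 7.
X = min(A, Z) - 1  [with A=3, Z=7]  = 2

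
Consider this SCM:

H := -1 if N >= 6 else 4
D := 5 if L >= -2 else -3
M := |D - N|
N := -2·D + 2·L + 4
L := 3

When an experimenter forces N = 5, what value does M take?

do(N=5) replaces the equation N := -2·D + 2·L + 4 with the constant N = 5.
D = 5 if L >= -2 else -3  [with L=3]  = 5
M = |D - N|  [with D=5, N=5]  = 0

0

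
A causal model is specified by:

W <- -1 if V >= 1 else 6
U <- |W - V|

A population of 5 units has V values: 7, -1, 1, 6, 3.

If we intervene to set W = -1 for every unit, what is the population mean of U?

4.2

do(W=-1) breaks W's dependence on V. With W=-1 fixed, U across the units is 8, 0, 2, 7, 4, mean 4.2.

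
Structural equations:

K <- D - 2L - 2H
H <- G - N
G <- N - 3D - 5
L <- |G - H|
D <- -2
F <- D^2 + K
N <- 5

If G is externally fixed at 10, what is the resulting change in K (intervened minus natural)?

-8

The intervention breaks the incoming arrows to G: G <- N - 3D - 5 no longer applies, and G = 10.
H = G - N  [with G=10, N=5]  = 5
L = |G - H|  [with G=10, H=5]  = 5
K = D - 2L - 2H  [with D=-2, L=5, H=5]  = -22
Without intervention: G = N - 3D - 5  [with N=5, D=-2]  = 6; H = G - N  [with G=6, N=5]  = 1; L = |G - H|  [with G=6, H=1]  = 5; K = D - 2L - 2H  [with D=-2, L=5, H=1]  = -14.
Change = -22 − (-14) = -8.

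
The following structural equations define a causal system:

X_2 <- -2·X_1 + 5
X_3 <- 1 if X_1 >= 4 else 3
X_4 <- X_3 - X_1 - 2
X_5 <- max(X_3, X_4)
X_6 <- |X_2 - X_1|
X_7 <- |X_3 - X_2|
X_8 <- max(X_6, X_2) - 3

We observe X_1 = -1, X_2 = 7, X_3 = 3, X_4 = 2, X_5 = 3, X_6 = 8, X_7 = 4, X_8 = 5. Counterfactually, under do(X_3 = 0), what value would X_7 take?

7

The intervention breaks the incoming arrows to X_3: X_3 <- 1 if X_1 >= 4 else 3 no longer applies, and X_3 = 0.
X_2 = -2·X_1 + 5  [with X_1=-1]  = 7
X_7 = |X_3 - X_2|  [with X_3=0, X_2=7]  = 7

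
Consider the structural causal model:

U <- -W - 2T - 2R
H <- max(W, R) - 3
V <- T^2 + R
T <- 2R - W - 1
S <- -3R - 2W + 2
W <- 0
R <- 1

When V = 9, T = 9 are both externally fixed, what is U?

Under do(V = 9, T = 9), each intervened variable's structural equation is replaced by its fixed value.
U = -W - 2T - 2R  [with W=0, T=9, R=1]  = -20

-20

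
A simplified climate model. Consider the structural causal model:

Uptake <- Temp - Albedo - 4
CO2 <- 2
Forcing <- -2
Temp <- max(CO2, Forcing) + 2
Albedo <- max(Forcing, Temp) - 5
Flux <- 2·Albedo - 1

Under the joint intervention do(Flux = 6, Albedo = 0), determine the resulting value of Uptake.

Setting Flux = 6, Albedo = 0 by intervention discards those variables' equations.
Temp = max(CO2, Forcing) + 2  [with CO2=2, Forcing=-2]  = 4
Uptake = Temp - Albedo - 4  [with Temp=4, Albedo=0]  = 0

0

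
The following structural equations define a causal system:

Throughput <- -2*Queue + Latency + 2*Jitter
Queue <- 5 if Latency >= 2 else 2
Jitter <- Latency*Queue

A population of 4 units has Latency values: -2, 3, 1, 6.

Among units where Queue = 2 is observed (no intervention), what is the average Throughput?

E[Throughput|Queue=2] averages over only the 2 units with Queue=2 (Latency = -2, 1): Throughput = -14, 1, mean -6.5.

-6.5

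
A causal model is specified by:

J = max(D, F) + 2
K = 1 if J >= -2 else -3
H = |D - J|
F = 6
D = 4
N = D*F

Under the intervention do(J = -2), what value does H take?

6

The intervention breaks the incoming arrows to J: J = max(D, F) + 2 no longer applies, and J = -2.
H = |D - J|  [with D=4, J=-2]  = 6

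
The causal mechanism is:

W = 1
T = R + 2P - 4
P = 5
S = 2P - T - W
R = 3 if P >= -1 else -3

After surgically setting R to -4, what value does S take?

do(R=-4) replaces the equation R = 3 if P >= -1 else -3 with the constant R = -4.
T = R + 2P - 4  [with R=-4, P=5]  = 2
S = 2P - T - W  [with P=5, T=2, W=1]  = 7

7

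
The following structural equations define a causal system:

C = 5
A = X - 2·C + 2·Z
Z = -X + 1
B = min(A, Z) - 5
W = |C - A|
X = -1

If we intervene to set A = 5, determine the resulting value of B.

-3

Under do(A=5), the mechanism A = X - 2·C + 2·Z is discarded; A is fixed at 5.
Z = -X + 1  [with X=-1]  = 2
B = min(A, Z) - 5  [with A=5, Z=2]  = -3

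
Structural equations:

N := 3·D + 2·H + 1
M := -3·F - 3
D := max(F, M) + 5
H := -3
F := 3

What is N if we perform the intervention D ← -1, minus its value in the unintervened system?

Intervening sets D = -1 and removes its equation (D := max(F, M) + 5).
N = 3·D + 2·H + 1  [with D=-1, H=-3]  = -8
Without intervention: M = -3·F - 3  [with F=3]  = -12; D = max(F, M) + 5  [with F=3, M=-12]  = 8; N = 3·D + 2·H + 1  [with D=8, H=-3]  = 19.
Change = -8 − 19 = -27.

-27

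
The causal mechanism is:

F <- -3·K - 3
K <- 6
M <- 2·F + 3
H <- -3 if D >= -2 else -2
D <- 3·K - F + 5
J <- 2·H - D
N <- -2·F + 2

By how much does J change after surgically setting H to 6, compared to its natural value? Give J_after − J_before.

18

Intervening sets H = 6 and removes its equation (H <- -3 if D >= -2 else -2).
F = -3·K - 3  [with K=6]  = -21
D = 3·K - F + 5  [with K=6, F=-21]  = 44
J = 2·H - D  [with H=6, D=44]  = -32
Without intervention: F = -3·K - 3  [with K=6]  = -21; D = 3·K - F + 5  [with K=6, F=-21]  = 44; H = -3 if D >= -2 else -2  [with D=44]  = -3; J = 2·H - D  [with H=-3, D=44]  = -50.
Change = -32 − (-50) = 18.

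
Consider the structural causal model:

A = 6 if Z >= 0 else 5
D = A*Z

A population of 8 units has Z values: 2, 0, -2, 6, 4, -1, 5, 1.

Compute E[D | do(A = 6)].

Every unit gets A=6 under the intervention. D values become 12, 0, -12, 36, 24, -6, 30, 6; E[D|do(A=6)] = 11.25.

11.25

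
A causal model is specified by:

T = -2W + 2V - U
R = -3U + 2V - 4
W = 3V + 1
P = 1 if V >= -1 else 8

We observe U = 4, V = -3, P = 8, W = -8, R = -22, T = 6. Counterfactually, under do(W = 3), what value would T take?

-16

Under do(W=3), the mechanism W = 3V + 1 is discarded; W is fixed at 3.
T = -2W + 2V - U  [with W=3, V=-3, U=4]  = -16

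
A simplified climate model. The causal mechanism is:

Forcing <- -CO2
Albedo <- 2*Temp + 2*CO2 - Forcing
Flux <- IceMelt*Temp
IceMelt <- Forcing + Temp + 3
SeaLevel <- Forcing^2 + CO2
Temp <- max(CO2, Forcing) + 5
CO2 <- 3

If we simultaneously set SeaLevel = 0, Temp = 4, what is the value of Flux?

Under do(SeaLevel = 0, Temp = 4), each intervened variable's structural equation is replaced by its fixed value.
Forcing = -CO2  [with CO2=3]  = -3
IceMelt = Forcing + Temp + 3  [with Forcing=-3, Temp=4]  = 4
Flux = IceMelt*Temp  [with IceMelt=4, Temp=4]  = 16

16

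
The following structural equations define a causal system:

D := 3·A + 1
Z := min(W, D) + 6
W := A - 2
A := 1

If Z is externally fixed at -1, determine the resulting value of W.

-1

The intervention breaks the incoming arrows to Z: Z := min(W, D) + 6 no longer applies, and Z = -1.
Since W is not a descendant of the intervened variable, it is unaffected.
W = A - 2  [with A=1]  = -1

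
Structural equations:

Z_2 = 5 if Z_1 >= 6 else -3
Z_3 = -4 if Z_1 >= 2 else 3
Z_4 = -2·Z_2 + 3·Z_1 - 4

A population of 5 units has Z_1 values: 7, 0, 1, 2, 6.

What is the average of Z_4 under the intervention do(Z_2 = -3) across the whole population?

Under do(Z_2=-3), Z_2's equation is replaced by Z_2=-3 for every unit. Per-unit Z_4: 23, 2, 5, 8, 20. Mean = 11.6.

11.6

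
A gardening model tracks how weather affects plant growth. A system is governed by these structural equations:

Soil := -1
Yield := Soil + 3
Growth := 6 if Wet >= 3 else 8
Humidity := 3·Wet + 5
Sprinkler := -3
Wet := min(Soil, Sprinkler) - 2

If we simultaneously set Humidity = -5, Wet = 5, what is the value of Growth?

6

Under do(Humidity = -5, Wet = 5), each intervened variable's structural equation is replaced by its fixed value.
Growth = 6 if Wet >= 3 else 8  [with Wet=5]  = 6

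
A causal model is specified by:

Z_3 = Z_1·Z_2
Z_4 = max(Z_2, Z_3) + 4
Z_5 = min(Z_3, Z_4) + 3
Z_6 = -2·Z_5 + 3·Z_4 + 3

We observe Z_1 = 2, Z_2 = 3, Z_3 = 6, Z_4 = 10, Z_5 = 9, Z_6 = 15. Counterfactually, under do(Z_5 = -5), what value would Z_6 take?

The intervention breaks the incoming arrows to Z_5: Z_5 = min(Z_3, Z_4) + 3 no longer applies, and Z_5 = -5.
Z_3 = Z_1·Z_2  [with Z_1=2, Z_2=3]  = 6
Z_4 = max(Z_2, Z_3) + 4  [with Z_2=3, Z_3=6]  = 10
Z_6 = -2·Z_5 + 3·Z_4 + 3  [with Z_5=-5, Z_4=10]  = 43

43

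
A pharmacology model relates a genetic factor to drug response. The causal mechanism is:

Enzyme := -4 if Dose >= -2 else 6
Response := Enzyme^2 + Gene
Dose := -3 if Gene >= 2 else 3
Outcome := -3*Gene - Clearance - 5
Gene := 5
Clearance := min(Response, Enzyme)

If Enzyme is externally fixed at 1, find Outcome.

The intervention breaks the incoming arrows to Enzyme: Enzyme := -4 if Dose >= -2 else 6 no longer applies, and Enzyme = 1.
Response = Enzyme^2 + Gene  [with Enzyme=1, Gene=5]  = 6
Clearance = min(Response, Enzyme)  [with Response=6, Enzyme=1]  = 1
Outcome = -3*Gene - Clearance - 5  [with Gene=5, Clearance=1]  = -21

-21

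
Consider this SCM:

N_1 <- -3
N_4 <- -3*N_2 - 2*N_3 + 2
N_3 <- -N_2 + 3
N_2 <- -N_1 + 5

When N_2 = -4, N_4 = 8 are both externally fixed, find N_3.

The joint intervention fixes N_2 = -4, N_4 = 8, removing each variable's own equation.
N_3 = -N_2 + 3  [with N_2=-4]  = 7

7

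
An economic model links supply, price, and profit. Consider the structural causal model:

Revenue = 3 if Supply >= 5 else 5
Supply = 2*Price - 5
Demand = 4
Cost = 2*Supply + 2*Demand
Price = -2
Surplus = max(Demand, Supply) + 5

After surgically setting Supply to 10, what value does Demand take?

Under do(Supply=10), the mechanism Supply = 2*Price - 5 is discarded; Supply is fixed at 10.
Demand is not downstream of the intervention, so its value is determined by the original equations.

4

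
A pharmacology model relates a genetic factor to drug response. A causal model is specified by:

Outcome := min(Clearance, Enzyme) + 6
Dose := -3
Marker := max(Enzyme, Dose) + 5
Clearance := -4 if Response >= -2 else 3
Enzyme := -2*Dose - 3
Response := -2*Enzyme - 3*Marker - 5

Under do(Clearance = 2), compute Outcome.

8

The intervention breaks the incoming arrows to Clearance: Clearance := -4 if Response >= -2 else 3 no longer applies, and Clearance = 2.
Enzyme = -2*Dose - 3  [with Dose=-3]  = 3
Outcome = min(Clearance, Enzyme) + 6  [with Clearance=2, Enzyme=3]  = 8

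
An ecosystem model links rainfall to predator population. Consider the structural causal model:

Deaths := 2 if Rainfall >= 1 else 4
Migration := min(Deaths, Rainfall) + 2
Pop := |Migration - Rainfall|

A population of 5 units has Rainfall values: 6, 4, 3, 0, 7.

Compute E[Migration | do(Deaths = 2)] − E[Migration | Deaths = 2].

-0.4

do(Deaths=2) breaks Deaths's dependence on Rainfall. With Deaths=2 fixed, Migration across the units is 4, 4, 4, 2, 4, mean 3.6.
E[Migration|Deaths=2] averages over only the 4 units with Deaths=2 (Rainfall = 6, 4, 3, 7): Migration = 4, 4, 4, 4, mean 4.
Difference = 3.6 − 4 = -0.4.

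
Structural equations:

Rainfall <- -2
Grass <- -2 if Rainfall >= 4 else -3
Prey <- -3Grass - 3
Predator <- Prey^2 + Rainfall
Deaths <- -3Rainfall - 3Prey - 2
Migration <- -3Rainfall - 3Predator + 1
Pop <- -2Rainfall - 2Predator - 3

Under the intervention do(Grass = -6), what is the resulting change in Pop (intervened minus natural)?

-378

Under do(Grass=-6), the mechanism Grass <- -2 if Rainfall >= 4 else -3 is discarded; Grass is fixed at -6.
Prey = -3Grass - 3  [with Grass=-6]  = 15
Predator = Prey^2 + Rainfall  [with Prey=15, Rainfall=-2]  = 223
Pop = -2Rainfall - 2Predator - 3  [with Rainfall=-2, Predator=223]  = -445
Without intervention: Grass = -2 if Rainfall >= 4 else -3  [with Rainfall=-2]  = -3; Prey = -3Grass - 3  [with Grass=-3]  = 6; Predator = Prey^2 + Rainfall  [with Prey=6, Rainfall=-2]  = 34; Pop = -2Rainfall - 2Predator - 3  [with Rainfall=-2, Predator=34]  = -67.
Change = -445 − (-67) = -378.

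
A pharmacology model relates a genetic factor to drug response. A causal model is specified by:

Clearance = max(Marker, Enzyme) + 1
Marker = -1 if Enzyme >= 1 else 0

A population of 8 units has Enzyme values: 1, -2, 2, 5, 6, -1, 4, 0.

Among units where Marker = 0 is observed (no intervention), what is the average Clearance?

Conditioning on Marker=0 selects the 3 unit(s) with Enzyme ∈ {-2, -1, 0}. Their Clearance values: 1, 1, 1. Mean = 1.

1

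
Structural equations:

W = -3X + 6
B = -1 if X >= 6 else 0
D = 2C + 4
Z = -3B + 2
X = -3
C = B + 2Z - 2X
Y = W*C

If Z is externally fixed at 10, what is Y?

390

The intervention breaks the incoming arrows to Z: Z = -3B + 2 no longer applies, and Z = 10.
B = -1 if X >= 6 else 0  [with X=-3]  = 0
C = B + 2Z - 2X  [with B=0, Z=10, X=-3]  = 26
W = -3X + 6  [with X=-3]  = 15
Y = W*C  [with W=15, C=26]  = 390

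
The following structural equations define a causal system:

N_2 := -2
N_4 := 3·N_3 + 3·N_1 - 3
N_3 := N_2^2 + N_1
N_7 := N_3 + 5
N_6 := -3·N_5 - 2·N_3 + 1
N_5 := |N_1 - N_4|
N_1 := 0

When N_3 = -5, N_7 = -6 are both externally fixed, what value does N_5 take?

18

Setting N_3 = -5, N_7 = -6 by intervention discards those variables' equations.
N_4 = 3·N_3 + 3·N_1 - 3  [with N_3=-5, N_1=0]  = -18
N_5 = |N_1 - N_4|  [with N_1=0, N_4=-18]  = 18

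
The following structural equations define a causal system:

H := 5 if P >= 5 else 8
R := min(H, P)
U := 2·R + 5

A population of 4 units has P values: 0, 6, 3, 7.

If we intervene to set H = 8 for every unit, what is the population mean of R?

4

Under do(H=8), H's equation is replaced by H=8 for every unit. Per-unit R: 0, 6, 3, 7. Mean = 4.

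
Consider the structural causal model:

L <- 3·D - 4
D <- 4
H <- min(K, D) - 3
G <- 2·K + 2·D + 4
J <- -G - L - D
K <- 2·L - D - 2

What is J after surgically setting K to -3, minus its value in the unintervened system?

The intervention breaks the incoming arrows to K: K <- 2·L - D - 2 no longer applies, and K = -3.
L = 3·D - 4  [with D=4]  = 8
G = 2·K + 2·D + 4  [with K=-3, D=4]  = 6
J = -G - L - D  [with G=6, L=8, D=4]  = -18
Without intervention: L = 3·D - 4  [with D=4]  = 8; K = 2·L - D - 2  [with L=8, D=4]  = 10; G = 2·K + 2·D + 4  [with K=10, D=4]  = 32; J = -G - L - D  [with G=32, L=8, D=4]  = -44.
Change = -18 − (-44) = 26.

26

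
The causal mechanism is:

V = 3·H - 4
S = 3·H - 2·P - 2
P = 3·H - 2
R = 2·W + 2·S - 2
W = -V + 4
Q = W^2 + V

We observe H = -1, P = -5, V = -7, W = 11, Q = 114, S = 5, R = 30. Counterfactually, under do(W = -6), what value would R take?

The intervention breaks the incoming arrows to W: W = -V + 4 no longer applies, and W = -6.
P = 3·H - 2  [with H=-1]  = -5
S = 3·H - 2·P - 2  [with H=-1, P=-5]  = 5
R = 2·W + 2·S - 2  [with W=-6, S=5]  = -4

-4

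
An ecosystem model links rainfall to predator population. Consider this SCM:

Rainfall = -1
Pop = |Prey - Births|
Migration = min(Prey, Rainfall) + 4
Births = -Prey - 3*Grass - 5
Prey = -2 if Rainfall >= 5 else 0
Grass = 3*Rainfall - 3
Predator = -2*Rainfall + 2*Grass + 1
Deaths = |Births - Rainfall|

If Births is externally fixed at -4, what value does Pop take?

4

do(Births=-4) replaces the equation Births = -Prey - 3*Grass - 5 with the constant Births = -4.
Prey = -2 if Rainfall >= 5 else 0  [with Rainfall=-1]  = 0
Pop = |Prey - Births|  [with Prey=0, Births=-4]  = 4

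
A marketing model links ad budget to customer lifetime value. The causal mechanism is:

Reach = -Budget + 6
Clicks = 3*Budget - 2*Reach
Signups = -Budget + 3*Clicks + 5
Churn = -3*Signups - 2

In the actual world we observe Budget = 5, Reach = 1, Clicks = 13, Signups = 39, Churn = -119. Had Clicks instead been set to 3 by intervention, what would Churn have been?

-29

do(Clicks=3) replaces the equation Clicks = 3*Budget - 2*Reach with the constant Clicks = 3.
Signups = -Budget + 3*Clicks + 5  [with Budget=5, Clicks=3]  = 9
Churn = -3*Signups - 2  [with Signups=9]  = -29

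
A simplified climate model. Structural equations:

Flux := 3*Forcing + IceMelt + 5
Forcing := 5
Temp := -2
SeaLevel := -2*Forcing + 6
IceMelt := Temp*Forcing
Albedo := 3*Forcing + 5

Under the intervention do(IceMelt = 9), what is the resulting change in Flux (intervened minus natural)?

19

The intervention breaks the incoming arrows to IceMelt: IceMelt := Temp*Forcing no longer applies, and IceMelt = 9.
Flux = 3*Forcing + IceMelt + 5  [with Forcing=5, IceMelt=9]  = 29
Without intervention: IceMelt = Temp*Forcing  [with Temp=-2, Forcing=5]  = -10; Flux = 3*Forcing + IceMelt + 5  [with Forcing=5, IceMelt=-10]  = 10.
Change = 29 − 10 = 19.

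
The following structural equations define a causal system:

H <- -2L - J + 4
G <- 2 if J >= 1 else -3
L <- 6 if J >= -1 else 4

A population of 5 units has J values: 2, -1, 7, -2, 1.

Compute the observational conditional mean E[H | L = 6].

-10.25

E[H|L=6] averages over only the 4 units with L=6 (J = 2, -1, 7, 1): H = -10, -7, -15, -9, mean -10.25.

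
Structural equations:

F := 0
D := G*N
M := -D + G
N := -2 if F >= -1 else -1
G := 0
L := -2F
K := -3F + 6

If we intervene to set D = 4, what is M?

Intervening sets D = 4 and removes its equation (D := G*N).
M = -D + G  [with D=4, G=0]  = -4

-4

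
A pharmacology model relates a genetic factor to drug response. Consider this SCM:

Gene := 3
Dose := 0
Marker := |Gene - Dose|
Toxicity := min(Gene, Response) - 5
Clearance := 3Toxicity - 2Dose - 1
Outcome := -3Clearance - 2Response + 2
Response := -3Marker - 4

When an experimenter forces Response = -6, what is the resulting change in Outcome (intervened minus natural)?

-77

The intervention breaks the incoming arrows to Response: Response := -3Marker - 4 no longer applies, and Response = -6.
Toxicity = min(Gene, Response) - 5  [with Gene=3, Response=-6]  = -11
Clearance = 3Toxicity - 2Dose - 1  [with Toxicity=-11, Dose=0]  = -34
Outcome = -3Clearance - 2Response + 2  [with Clearance=-34, Response=-6]  = 116
Without intervention: Marker = |Gene - Dose|  [with Gene=3, Dose=0]  = 3; Response = -3Marker - 4  [with Marker=3]  = -13; Toxicity = min(Gene, Response) - 5  [with Gene=3, Response=-13]  = -18; Clearance = 3Toxicity - 2Dose - 1  [with Toxicity=-18, Dose=0]  = -55; Outcome = -3Clearance - 2Response + 2  [with Clearance=-55, Response=-13]  = 193.
Change = 116 − 193 = -77.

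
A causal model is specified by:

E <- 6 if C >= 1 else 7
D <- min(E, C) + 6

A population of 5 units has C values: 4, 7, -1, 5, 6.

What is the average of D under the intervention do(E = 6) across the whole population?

10

Under do(E=6), E's equation is replaced by E=6 for every unit. Per-unit D: 10, 12, 5, 11, 12. Mean = 10.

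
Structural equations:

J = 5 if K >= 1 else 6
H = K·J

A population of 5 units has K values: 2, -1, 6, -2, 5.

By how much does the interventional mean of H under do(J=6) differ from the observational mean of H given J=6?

21

do(J=6) breaks J's dependence on K. With J=6 fixed, H across the units is 12, -6, 36, -12, 30, mean 12.
Conditioning on J=6 selects the 2 unit(s) with K ∈ {-1, -2}. Their H values: -6, -12. Mean = -9.
Difference = 12 − (-9) = 21.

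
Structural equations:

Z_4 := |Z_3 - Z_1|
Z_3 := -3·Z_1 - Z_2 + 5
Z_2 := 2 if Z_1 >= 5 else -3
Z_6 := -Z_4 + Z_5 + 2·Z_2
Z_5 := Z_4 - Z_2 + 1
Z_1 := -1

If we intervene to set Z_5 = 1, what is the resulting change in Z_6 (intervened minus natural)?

-15

The intervention breaks the incoming arrows to Z_5: Z_5 := Z_4 - Z_2 + 1 no longer applies, and Z_5 = 1.
Z_2 = 2 if Z_1 >= 5 else -3  [with Z_1=-1]  = -3
Z_3 = -3·Z_1 - Z_2 + 5  [with Z_1=-1, Z_2=-3]  = 11
Z_4 = |Z_3 - Z_1|  [with Z_3=11, Z_1=-1]  = 12
Z_6 = -Z_4 + Z_5 + 2·Z_2  [with Z_4=12, Z_5=1, Z_2=-3]  = -17
Without intervention: Z_2 = 2 if Z_1 >= 5 else -3  [with Z_1=-1]  = -3; Z_3 = -3·Z_1 - Z_2 + 5  [with Z_1=-1, Z_2=-3]  = 11; Z_4 = |Z_3 - Z_1|  [with Z_3=11, Z_1=-1]  = 12; Z_5 = Z_4 - Z_2 + 1  [with Z_4=12, Z_2=-3]  = 16; Z_6 = -Z_4 + Z_5 + 2·Z_2  [with Z_4=12, Z_5=16, Z_2=-3]  = -2.
Change = -17 − (-2) = -15.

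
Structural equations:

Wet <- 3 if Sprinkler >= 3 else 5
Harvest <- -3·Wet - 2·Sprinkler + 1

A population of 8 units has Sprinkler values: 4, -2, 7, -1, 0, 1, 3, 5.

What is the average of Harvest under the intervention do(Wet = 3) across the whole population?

Under do(Wet=3), Wet's equation is replaced by Wet=3 for every unit. Per-unit Harvest: -16, -4, -22, -6, -8, -10, -14, -18. Mean = -12.25.

-12.25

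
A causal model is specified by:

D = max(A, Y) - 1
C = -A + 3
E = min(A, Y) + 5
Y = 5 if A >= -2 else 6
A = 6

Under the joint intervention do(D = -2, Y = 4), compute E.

Setting D = -2, Y = 4 by intervention discards those variables' equations.
E = min(A, Y) + 5  [with A=6, Y=4]  = 9

9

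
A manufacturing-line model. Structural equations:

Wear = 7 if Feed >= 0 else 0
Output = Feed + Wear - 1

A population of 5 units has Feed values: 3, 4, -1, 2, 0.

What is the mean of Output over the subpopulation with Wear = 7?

E[Output|Wear=7] averages over only the 4 units with Wear=7 (Feed = 3, 4, 2, 0): Output = 9, 10, 8, 6, mean 8.25.

8.25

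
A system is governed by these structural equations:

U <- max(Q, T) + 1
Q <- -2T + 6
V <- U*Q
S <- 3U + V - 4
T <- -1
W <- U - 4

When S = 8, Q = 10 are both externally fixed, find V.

110

Under do(S = 8, Q = 10), each intervened variable's structural equation is replaced by its fixed value.
U = max(Q, T) + 1  [with Q=10, T=-1]  = 11
V = U*Q  [with U=11, Q=10]  = 110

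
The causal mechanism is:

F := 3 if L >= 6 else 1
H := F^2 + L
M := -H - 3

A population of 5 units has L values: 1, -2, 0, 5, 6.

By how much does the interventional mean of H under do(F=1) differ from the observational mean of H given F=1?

1

Under do(F=1), F's equation is replaced by F=1 for every unit. Per-unit H: 2, -1, 1, 6, 7. Mean = 3.
Observing F=1 restricts to units where F's equation naturally yields 1: L ∈ {1, -2, 0, 5}. In that subpopulation H = 2, -1, 1, 6, mean 2.
Difference = 3 − 2 = 1.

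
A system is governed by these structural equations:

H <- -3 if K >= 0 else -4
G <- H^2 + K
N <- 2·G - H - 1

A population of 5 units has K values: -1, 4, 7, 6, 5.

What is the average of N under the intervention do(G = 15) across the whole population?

Every unit gets G=15 under the intervention. N values become 33, 32, 32, 32, 32; E[N|do(G=15)] = 32.2.

32.2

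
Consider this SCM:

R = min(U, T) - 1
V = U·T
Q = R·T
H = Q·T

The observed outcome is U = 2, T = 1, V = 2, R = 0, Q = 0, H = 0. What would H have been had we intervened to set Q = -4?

The intervention breaks the incoming arrows to Q: Q = R·T no longer applies, and Q = -4.
H = Q·T  [with Q=-4, T=1]  = -4

-4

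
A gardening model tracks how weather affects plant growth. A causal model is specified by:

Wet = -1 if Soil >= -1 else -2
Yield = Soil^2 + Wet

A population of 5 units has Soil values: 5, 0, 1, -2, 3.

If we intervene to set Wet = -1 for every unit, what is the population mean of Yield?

Every unit gets Wet=-1 under the intervention. Yield values become 24, -1, 0, 3, 8; E[Yield|do(Wet=-1)] = 6.8.

6.8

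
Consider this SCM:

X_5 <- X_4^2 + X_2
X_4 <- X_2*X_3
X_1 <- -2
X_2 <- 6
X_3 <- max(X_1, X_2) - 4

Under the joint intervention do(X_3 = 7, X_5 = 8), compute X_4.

The joint intervention fixes X_3 = 7, X_5 = 8, removing each variable's own equation.
X_4 = X_2*X_3  [with X_2=6, X_3=7]  = 42

42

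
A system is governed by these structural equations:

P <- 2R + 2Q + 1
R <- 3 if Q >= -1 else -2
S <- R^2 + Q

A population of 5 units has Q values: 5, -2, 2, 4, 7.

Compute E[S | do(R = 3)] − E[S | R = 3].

-1.3

do(R=3) breaks R's dependence on Q. With R=3 fixed, S across the units is 14, 7, 11, 13, 16, mean 12.2.
Observing R=3 restricts to units where R's equation naturally yields 3: Q ∈ {5, 2, 4, 7}. In that subpopulation S = 14, 11, 13, 16, mean 13.5.
Difference = 12.2 − 13.5 = -1.3.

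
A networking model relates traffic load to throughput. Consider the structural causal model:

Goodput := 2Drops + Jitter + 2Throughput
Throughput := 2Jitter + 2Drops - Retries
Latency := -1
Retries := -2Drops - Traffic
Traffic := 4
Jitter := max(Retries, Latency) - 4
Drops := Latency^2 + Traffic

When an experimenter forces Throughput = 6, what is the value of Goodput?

17

Intervening sets Throughput = 6 and removes its equation (Throughput := 2Jitter + 2Drops - Retries).
Drops = Latency^2 + Traffic  [with Latency=-1, Traffic=4]  = 5
Retries = -2Drops - Traffic  [with Drops=5, Traffic=4]  = -14
Jitter = max(Retries, Latency) - 4  [with Retries=-14, Latency=-1]  = -5
Goodput = 2Drops + Jitter + 2Throughput  [with Drops=5, Jitter=-5, Throughput=6]  = 17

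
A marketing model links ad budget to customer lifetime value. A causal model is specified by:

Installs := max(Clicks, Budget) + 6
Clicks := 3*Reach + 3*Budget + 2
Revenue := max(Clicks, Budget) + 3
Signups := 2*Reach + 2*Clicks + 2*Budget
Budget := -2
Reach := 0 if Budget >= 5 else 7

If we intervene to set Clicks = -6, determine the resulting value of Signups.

do(Clicks=-6) replaces the equation Clicks := 3*Reach + 3*Budget + 2 with the constant Clicks = -6.
Reach = 0 if Budget >= 5 else 7  [with Budget=-2]  = 7
Signups = 2*Reach + 2*Clicks + 2*Budget  [with Reach=7, Clicks=-6, Budget=-2]  = -2

-2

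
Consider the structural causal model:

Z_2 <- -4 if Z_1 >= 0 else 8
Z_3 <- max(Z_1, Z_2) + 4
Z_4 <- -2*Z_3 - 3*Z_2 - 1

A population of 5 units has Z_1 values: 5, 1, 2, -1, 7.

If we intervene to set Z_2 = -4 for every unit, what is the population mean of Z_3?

6.8

do(Z_2=-4) breaks Z_2's dependence on Z_1. With Z_2=-4 fixed, Z_3 across the units is 9, 5, 6, 3, 11, mean 6.8.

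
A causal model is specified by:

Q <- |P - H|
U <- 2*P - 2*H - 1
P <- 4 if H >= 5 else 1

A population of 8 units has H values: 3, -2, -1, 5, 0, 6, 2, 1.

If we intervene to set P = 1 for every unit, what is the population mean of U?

do(P=1) breaks P's dependence on H. With P=1 fixed, U across the units is -5, 5, 3, -9, 1, -11, -3, -1, mean -2.5.

-2.5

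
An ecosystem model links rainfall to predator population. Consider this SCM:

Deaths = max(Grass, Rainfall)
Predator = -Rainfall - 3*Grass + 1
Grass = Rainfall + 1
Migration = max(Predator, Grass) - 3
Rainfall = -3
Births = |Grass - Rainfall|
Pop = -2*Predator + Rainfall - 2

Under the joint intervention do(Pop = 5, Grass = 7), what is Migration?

Under do(Pop = 5, Grass = 7), each intervened variable's structural equation is replaced by its fixed value.
Predator = -Rainfall - 3*Grass + 1  [with Rainfall=-3, Grass=7]  = -17
Migration = max(Predator, Grass) - 3  [with Predator=-17, Grass=7]  = 4

4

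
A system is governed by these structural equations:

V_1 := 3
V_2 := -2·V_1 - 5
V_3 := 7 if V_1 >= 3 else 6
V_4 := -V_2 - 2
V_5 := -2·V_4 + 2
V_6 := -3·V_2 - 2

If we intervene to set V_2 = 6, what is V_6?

Under do(V_2=6), the mechanism V_2 := -2·V_1 - 5 is discarded; V_2 is fixed at 6.
V_6 = -3·V_2 - 2  [with V_2=6]  = -20

-20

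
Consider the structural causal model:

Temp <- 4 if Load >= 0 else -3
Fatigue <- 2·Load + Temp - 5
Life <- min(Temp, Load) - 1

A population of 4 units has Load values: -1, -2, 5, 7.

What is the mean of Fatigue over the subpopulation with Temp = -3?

-11

Conditioning on Temp=-3 selects the 2 unit(s) with Load ∈ {-1, -2}. Their Fatigue values: -10, -12. Mean = -11.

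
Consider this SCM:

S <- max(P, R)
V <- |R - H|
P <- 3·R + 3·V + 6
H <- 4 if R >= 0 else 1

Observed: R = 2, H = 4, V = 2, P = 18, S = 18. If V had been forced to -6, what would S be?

do(V=-6) replaces the equation V <- |R - H| with the constant V = -6.
P = 3·R + 3·V + 6  [with R=2, V=-6]  = -6
S = max(P, R)  [with P=-6, R=2]  = 2

2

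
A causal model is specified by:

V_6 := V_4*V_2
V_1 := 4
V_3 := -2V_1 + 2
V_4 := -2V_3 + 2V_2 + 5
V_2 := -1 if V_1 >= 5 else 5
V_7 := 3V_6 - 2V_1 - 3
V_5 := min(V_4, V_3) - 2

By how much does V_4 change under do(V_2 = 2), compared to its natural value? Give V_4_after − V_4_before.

Under do(V_2=2), the mechanism V_2 := -1 if V_1 >= 5 else 5 is discarded; V_2 is fixed at 2.
V_3 = -2V_1 + 2  [with V_1=4]  = -6
V_4 = -2V_3 + 2V_2 + 5  [with V_3=-6, V_2=2]  = 21
Without intervention: V_2 = -1 if V_1 >= 5 else 5  [with V_1=4]  = 5; V_3 = -2V_1 + 2  [with V_1=4]  = -6; V_4 = -2V_3 + 2V_2 + 5  [with V_3=-6, V_2=5]  = 27.
Change = 21 − 27 = -6.

-6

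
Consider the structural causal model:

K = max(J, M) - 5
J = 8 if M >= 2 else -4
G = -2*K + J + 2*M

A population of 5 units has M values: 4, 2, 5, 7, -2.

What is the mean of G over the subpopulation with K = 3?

Observing K=3 restricts to units where K's equation naturally yields 3: M ∈ {4, 2, 5, 7}. In that subpopulation G = 10, 6, 12, 16, mean 11.

11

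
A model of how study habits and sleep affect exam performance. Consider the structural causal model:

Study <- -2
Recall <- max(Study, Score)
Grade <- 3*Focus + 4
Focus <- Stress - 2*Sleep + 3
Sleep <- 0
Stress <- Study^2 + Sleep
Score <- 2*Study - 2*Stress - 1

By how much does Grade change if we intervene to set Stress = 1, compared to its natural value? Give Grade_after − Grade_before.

-9

The intervention breaks the incoming arrows to Stress: Stress <- Study^2 + Sleep no longer applies, and Stress = 1.
Focus = Stress - 2*Sleep + 3  [with Stress=1, Sleep=0]  = 4
Grade = 3*Focus + 4  [with Focus=4]  = 16
Without intervention: Stress = Study^2 + Sleep  [with Study=-2, Sleep=0]  = 4; Focus = Stress - 2*Sleep + 3  [with Stress=4, Sleep=0]  = 7; Grade = 3*Focus + 4  [with Focus=7]  = 25.
Change = 16 − 25 = -9.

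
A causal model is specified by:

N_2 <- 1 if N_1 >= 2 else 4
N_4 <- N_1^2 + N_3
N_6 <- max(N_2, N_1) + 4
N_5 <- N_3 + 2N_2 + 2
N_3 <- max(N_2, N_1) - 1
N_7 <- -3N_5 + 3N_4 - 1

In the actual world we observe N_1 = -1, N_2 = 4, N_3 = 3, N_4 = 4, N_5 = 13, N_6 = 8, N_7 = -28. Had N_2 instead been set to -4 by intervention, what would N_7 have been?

20

Under do(N_2=-4), the mechanism N_2 <- 1 if N_1 >= 2 else 4 is discarded; N_2 is fixed at -4.
N_3 = max(N_2, N_1) - 1  [with N_2=-4, N_1=-1]  = -2
N_4 = N_1^2 + N_3  [with N_1=-1, N_3=-2]  = -1
N_5 = N_3 + 2N_2 + 2  [with N_3=-2, N_2=-4]  = -8
N_7 = -3N_5 + 3N_4 - 1  [with N_5=-8, N_4=-1]  = 20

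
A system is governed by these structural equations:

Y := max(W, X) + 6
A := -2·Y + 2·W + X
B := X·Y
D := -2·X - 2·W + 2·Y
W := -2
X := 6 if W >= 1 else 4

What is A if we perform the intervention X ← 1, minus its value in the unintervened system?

Under do(X=1), the mechanism X := 6 if W >= 1 else 4 is discarded; X is fixed at 1.
Y = max(W, X) + 6  [with W=-2, X=1]  = 7
A = -2·Y + 2·W + X  [with Y=7, W=-2, X=1]  = -17
Without intervention: X = 6 if W >= 1 else 4  [with W=-2]  = 4; Y = max(W, X) + 6  [with W=-2, X=4]  = 10; A = -2·Y + 2·W + X  [with Y=10, W=-2, X=4]  = -20.
Change = -17 − (-20) = 3.

3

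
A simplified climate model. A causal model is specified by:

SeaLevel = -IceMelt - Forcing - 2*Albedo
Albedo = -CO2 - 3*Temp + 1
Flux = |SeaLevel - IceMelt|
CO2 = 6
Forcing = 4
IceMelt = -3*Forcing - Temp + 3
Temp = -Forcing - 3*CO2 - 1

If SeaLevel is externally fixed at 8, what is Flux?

Intervening sets SeaLevel = 8 and removes its equation (SeaLevel = -IceMelt - Forcing - 2*Albedo).
Temp = -Forcing - 3*CO2 - 1  [with Forcing=4, CO2=6]  = -23
IceMelt = -3*Forcing - Temp + 3  [with Forcing=4, Temp=-23]  = 14
Flux = |SeaLevel - IceMelt|  [with SeaLevel=8, IceMelt=14]  = 6

6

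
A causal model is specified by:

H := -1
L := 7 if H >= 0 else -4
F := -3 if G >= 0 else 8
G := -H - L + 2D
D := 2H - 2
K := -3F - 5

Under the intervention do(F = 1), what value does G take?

The intervention breaks the incoming arrows to F: F := -3 if G >= 0 else 8 no longer applies, and F = 1.
Since G is not a descendant of the intervened variable, it is unaffected.
L = 7 if H >= 0 else -4  [with H=-1]  = -4
D = 2H - 2  [with H=-1]  = -4
G = -H - L + 2D  [with H=-1, L=-4, D=-4]  = -3

-3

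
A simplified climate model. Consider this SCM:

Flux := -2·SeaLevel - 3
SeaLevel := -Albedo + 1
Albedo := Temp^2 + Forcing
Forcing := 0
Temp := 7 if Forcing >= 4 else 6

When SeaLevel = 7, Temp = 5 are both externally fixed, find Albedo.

25

Setting SeaLevel = 7, Temp = 5 by intervention discards those variables' equations.
Albedo = Temp^2 + Forcing  [with Temp=5, Forcing=0]  = 25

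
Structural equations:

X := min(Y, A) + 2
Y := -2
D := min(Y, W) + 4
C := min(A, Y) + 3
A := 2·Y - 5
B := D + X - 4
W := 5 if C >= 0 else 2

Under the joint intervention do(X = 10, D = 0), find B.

6

Under do(X = 10, D = 0), each intervened variable's structural equation is replaced by its fixed value.
B = D + X - 4  [with D=0, X=10]  = 6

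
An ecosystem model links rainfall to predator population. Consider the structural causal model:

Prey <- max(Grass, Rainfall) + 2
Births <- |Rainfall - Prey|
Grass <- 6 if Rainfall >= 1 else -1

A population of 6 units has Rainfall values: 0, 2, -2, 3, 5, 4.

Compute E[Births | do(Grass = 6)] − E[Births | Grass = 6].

1.5

Under do(Grass=6), Grass's equation is replaced by Grass=6 for every unit. Per-unit Births: 8, 6, 10, 5, 3, 4. Mean = 6.
Observing Grass=6 restricts to units where Grass's equation naturally yields 6: Rainfall ∈ {2, 3, 5, 4}. In that subpopulation Births = 6, 5, 3, 4, mean 4.5.
Difference = 6 − 4.5 = 1.5.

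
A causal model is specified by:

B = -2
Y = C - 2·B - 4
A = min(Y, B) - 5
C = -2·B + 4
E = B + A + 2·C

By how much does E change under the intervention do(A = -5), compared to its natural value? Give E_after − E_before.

Intervening sets A = -5 and removes its equation (A = min(Y, B) - 5).
C = -2·B + 4  [with B=-2]  = 8
E = B + A + 2·C  [with B=-2, A=-5, C=8]  = 9
Without intervention: C = -2·B + 4  [with B=-2]  = 8; Y = C - 2·B - 4  [with C=8, B=-2]  = 8; A = min(Y, B) - 5  [with Y=8, B=-2]  = -7; E = B + A + 2·C  [with B=-2, A=-7, C=8]  = 7.
Change = 9 − 7 = 2.

2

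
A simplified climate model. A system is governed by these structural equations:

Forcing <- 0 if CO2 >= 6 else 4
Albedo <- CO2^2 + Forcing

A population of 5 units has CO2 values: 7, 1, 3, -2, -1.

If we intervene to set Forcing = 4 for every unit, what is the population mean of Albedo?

16.8

The intervention sets Forcing=4 in all 5 units regardless of CO2. Recomputing Albedo per unit gives 53, 5, 13, 8, 5; average 16.8.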